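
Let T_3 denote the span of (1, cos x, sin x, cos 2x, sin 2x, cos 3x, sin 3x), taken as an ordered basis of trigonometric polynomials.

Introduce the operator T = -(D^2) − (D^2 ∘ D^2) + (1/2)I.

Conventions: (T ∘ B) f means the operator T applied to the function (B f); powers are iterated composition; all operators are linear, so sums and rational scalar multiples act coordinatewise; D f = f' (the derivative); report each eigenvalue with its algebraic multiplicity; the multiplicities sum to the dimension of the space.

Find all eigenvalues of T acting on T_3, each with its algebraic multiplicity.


image of 1: 1/2
image of cos x: (1/2)cos x
image of sin x: (1/2)sin x
image of cos 2x: -(23/2)cos 2x
image of sin 2x: -(23/2)sin 2x
image of cos 3x: -(143/2)cos 3x
image of sin 3x: -(143/2)sin 3x
the matrix is diagonal; its diagonal is (1/2, 1/2, 1/2, -23/2, -23/2, -143/2, -143/2)
for a triangular matrix the eigenvalues are the diagonal entries, with algebraic multiplicity their repetition count

λ = -143/2 (multiplicity 2), λ = -23/2 (multiplicity 2), λ = 1/2 (multiplicity 3)


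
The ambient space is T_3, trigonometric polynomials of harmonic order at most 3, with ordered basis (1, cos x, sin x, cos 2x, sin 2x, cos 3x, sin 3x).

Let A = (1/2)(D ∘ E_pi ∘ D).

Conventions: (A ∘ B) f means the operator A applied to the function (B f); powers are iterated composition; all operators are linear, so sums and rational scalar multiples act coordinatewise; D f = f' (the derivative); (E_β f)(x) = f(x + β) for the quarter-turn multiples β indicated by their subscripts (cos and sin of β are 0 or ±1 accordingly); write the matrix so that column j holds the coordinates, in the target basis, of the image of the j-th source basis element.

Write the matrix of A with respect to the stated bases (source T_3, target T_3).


the matrix is [[0, 0, 0, 0, 0, 0, 0]; [0, 1/2, 0, 0, 0, 0, 0]; [0, 0, 1/2, 0, 0, 0, 0]; [0, 0, 0, -2, 0, 0, 0]; [0, 0, 0, 0, -2, 0, 0]; [0, 0, 0, 0, 0, 9/2, 0]; [0, 0, 0, 0, 0, 0, 9/2]] (rows listed top to bottom)

image of 1: 0
image of cos x: (1/2)cos x
image of sin x: (1/2)sin x
image of cos 2x: -2cos 2x
image of sin 2x: -2sin 2x
image of cos 3x: (9/2)cos 3x
image of sin 3x: (9/2)sin 3x
each image's coordinates form column j of the matrix


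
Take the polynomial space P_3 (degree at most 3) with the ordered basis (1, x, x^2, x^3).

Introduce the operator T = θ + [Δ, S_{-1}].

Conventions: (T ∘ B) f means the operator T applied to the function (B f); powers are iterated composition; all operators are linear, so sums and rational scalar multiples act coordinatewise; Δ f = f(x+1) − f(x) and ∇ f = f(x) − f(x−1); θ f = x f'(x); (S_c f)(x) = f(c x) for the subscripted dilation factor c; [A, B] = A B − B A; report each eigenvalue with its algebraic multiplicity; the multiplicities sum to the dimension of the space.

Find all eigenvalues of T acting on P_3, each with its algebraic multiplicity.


image of 1: 0
image of x: x - 2
image of x^2: 2x^2 + 4x
image of x^3: 3x^3 - 6x^2 - 2
the matrix is upper triangular; its diagonal is (0, 1, 2, 3)
for a triangular matrix the eigenvalues are the diagonal entries, with algebraic multiplicity their repetition count

λ = 0 (multiplicity 1), λ = 1 (multiplicity 1), λ = 2 (multiplicity 1), λ = 3 (multiplicity 1)


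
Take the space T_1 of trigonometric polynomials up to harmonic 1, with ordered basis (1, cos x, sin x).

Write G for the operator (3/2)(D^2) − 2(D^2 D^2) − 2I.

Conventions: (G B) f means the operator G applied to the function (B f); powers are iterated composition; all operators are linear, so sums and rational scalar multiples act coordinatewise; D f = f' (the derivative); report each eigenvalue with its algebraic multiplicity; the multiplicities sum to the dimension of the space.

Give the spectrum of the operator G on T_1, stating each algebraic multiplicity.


λ = -11/2 (multiplicity 2), λ = -2 (multiplicity 1)

image of 1: -2
image of cos x: -(11/2)cos x
image of sin x: -(11/2)sin x
the matrix is diagonal; its diagonal is (-2, -11/2, -11/2)
for a triangular matrix the eigenvalues are the diagonal entries, with algebraic multiplicity their repetition count


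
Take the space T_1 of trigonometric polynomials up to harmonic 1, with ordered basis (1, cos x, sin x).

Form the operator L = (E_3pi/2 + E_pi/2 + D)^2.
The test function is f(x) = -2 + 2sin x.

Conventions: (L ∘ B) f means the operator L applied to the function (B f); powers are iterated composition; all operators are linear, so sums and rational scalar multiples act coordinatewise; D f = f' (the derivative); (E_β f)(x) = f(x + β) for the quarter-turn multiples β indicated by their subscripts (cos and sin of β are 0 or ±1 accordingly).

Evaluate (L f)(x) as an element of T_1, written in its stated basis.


the result is g(x) = -8 - 2sin x

E_3pi/2 f = -2 - 2cos x
E_pi/2 f = -2 + 2cos x
D f = 2cos x
(E_3pi/2 + E_pi/2 + D) f = -4 + 2cos x
E_3pi/2 (E_3pi/2 + E_pi/2 + D) f = -4 + 2sin x
E_pi/2 (E_3pi/2 + E_pi/2 + D) f = -4 - 2sin x
D (E_3pi/2 + E_pi/2 + D) f = -2sin x
(E_3pi/2 + E_pi/2 + D) (E_3pi/2 + E_pi/2 + D) f = -8 - 2sin x


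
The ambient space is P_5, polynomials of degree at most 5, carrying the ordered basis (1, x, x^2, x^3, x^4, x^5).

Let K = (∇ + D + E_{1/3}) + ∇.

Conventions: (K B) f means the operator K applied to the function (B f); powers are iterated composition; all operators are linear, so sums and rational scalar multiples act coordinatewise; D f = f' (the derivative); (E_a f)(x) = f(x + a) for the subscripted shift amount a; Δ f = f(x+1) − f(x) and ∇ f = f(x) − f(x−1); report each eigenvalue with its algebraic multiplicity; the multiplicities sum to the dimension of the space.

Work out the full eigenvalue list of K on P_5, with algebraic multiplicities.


λ = 1 (multiplicity 6)

image of 1: 1
image of x: x + 10/3
image of x^2: x^2 + (20/3)x - 17/9
image of x^3: x^3 + 10x^2 - (17/3)x + 55/27
image of x^4: x^4 + (40/3)x^3 - (34/3)x^2 + (220/27)x - 161/81
image of x^5: x^5 + (50/3)x^4 - (170/9)x^3 + (550/27)x^2 - (805/81)x + 487/243
the matrix is upper triangular; its diagonal is (1, 1, 1, 1, 1, 1)
for a triangular matrix the eigenvalues are the diagonal entries, with algebraic multiplicity their repetition count


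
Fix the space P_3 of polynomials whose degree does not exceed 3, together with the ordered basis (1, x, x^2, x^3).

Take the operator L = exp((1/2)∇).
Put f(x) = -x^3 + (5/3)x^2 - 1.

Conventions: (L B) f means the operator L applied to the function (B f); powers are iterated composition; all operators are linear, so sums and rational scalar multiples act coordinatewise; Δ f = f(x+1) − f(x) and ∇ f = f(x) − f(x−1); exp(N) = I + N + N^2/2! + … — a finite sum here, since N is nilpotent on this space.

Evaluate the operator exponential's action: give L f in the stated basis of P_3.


order-1 term: -(3/2)x^2 + (19/6)x - 4/3
order-2 term: -(3/4)x + 7/6
order-3 term: -1/8
the series for exp((1/2)∇) f terminates at order 3
exp((1/2)∇) f = -x^3 + (1/6)x^2 + (29/12)x - 31/24

the image equals g(x) = -x^3 + (1/6)x^2 + (29/12)x - 31/24


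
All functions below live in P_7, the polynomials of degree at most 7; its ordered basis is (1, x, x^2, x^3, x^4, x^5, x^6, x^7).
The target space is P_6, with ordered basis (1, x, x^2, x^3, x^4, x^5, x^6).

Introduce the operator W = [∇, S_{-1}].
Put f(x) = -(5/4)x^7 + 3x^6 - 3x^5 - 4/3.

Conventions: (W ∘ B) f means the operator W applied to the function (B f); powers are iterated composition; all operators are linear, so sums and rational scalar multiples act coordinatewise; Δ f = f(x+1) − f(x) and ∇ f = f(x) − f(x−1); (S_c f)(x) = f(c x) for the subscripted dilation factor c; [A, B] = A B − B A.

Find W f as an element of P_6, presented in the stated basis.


S_{-1} f = (5/4)x^7 + 3x^6 + 3x^5 - 4/3
∇ S_{-1} f = (35/4)x^6 - (33/4)x^5 + (55/4)x^4 - (55/4)x^3 + (45/4)x^2 - (23/4)x + 5/4
∇ f = -(35/4)x^6 + (177/4)x^5 - (415/4)x^4 + (535/4)x^3 - (405/4)x^2 + (167/4)x - 29/4
S_{-1} ∇ f = -(35/4)x^6 - (177/4)x^5 - (415/4)x^4 - (535/4)x^3 - (405/4)x^2 - (167/4)x - 29/4
[∇, S_{-1}] f = (35/2)x^6 + 36x^5 + (235/2)x^4 + 120x^3 + (225/2)x^2 + 36x + 17/2

the result is g(x) = (35/2)x^6 + 36x^5 + (235/2)x^4 + 120x^3 + (225/2)x^2 + 36x + 17/2


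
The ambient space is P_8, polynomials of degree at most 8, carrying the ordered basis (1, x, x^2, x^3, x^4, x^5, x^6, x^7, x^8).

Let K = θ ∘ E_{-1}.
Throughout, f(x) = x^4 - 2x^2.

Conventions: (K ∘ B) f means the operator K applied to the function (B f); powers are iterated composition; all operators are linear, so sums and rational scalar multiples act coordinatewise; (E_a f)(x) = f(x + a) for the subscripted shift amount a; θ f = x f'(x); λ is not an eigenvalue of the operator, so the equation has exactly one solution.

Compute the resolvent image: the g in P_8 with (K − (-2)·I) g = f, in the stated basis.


write g with unknown coordinates in the stated basis and equate coefficients in (K − (-2)·I) g = f
solving from the highest basis element down gives g = (1/6)x^4 + (2/5)x^3 - (2/5)x^2 - (4/9)x
check: K g = (2/3)x^4 - (4/5)x^3 - (6/5)x^2 + (8/9)x
so K g − (-2)·g = x^4 - 2x^2 = f ✓

g(x) = (1/6)x^4 + (2/5)x^3 - (2/5)x^2 - (4/9)x


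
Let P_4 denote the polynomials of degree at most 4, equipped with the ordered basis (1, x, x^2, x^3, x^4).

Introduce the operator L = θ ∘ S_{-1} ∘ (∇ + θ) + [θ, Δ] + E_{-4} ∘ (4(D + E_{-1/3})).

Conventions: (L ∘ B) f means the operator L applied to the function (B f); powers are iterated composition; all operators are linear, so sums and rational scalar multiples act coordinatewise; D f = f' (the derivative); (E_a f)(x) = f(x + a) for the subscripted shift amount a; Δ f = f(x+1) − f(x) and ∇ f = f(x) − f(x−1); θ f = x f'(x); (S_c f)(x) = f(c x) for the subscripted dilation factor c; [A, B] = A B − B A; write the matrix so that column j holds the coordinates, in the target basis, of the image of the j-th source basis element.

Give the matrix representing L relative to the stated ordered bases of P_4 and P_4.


the matrix is [[4, -43/3, 370/9, -3685/27, 30976/81]; [0, 3, -92/3, 379/3, -14848/27]; [0, 0, 8, -37, 704/3]; [0, 0, 0, -5, -208/3]; [0, 0, 0, 0, 20]] (rows listed top to bottom)

image of 1: 4
image of x: 3x - 43/3
image of x^2: 8x^2 - (92/3)x + 370/9
image of x^3: -5x^3 - 37x^2 + (379/3)x - 3685/27
image of x^4: 20x^4 - (208/3)x^3 + (704/3)x^2 - (14848/27)x + 30976/81
each image's coordinates form column j of the matrix


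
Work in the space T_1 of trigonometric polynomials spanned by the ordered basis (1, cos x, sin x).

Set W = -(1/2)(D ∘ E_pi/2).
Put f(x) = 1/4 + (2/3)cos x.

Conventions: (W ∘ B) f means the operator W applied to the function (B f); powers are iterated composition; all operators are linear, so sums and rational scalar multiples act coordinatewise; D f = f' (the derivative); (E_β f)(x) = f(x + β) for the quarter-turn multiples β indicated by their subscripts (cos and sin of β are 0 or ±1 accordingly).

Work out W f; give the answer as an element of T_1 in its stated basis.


E_pi/2 f = 1/4 - (2/3)sin x
D E_pi/2 f = -(2/3)cos x
(-(1/2)(D ∘ E_pi/2)) f = (1/3)cos x

the image equals g(x) = (1/3)cos x


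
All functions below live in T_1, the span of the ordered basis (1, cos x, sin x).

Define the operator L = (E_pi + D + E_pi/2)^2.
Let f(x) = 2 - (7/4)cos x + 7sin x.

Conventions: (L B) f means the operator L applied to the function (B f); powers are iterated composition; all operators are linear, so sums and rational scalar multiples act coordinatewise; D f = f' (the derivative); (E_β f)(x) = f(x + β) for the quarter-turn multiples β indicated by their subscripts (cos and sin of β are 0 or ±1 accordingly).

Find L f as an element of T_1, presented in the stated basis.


E_pi f = 2 + (7/4)cos x - 7sin x
D f = 7cos x + (7/4)sin x
E_pi/2 f = 2 + 7cos x + (7/4)sin x
(E_pi + D + E_pi/2) f = 4 + (63/4)cos x - (7/2)sin x
E_pi (E_pi + D + E_pi/2) f = 4 - (63/4)cos x + (7/2)sin x
D (E_pi + D + E_pi/2) f = -(7/2)cos x - (63/4)sin x
E_pi/2 (E_pi + D + E_pi/2) f = 4 - (7/2)cos x - (63/4)sin x
(E_pi + D + E_pi/2) (E_pi + D + E_pi/2) f = 8 - (91/4)cos x - 28sin x

the result is g(x) = 8 - (91/4)cos x - 28sin x


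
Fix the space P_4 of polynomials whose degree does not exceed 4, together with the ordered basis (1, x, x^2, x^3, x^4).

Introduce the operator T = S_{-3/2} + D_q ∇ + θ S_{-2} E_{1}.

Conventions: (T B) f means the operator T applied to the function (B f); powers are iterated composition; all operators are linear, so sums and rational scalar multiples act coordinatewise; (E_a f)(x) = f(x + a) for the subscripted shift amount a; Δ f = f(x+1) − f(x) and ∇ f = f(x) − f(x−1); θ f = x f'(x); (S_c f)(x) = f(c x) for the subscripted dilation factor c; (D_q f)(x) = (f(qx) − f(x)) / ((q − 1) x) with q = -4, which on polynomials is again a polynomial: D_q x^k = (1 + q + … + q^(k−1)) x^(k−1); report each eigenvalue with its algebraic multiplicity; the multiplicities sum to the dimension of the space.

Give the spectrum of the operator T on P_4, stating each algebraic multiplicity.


image of 1: 1
image of x: -(7/2)x
image of x^2: (41/4)x^2 - 4x + 2
image of x^3: -(219/8)x^3 + 24x^2 - 15x - 3
image of x^4: (1105/16)x^4 - 96x^3 + 100x^2 + 10x + 4
the matrix is upper triangular; its diagonal is (1, -7/2, 41/4, -219/8, 1105/16)
for a triangular matrix the eigenvalues are the diagonal entries, with algebraic multiplicity their repetition count

λ = -219/8 (multiplicity 1), λ = -7/2 (multiplicity 1), λ = 1 (multiplicity 1), λ = 41/4 (multiplicity 1), λ = 1105/16 (multiplicity 1)


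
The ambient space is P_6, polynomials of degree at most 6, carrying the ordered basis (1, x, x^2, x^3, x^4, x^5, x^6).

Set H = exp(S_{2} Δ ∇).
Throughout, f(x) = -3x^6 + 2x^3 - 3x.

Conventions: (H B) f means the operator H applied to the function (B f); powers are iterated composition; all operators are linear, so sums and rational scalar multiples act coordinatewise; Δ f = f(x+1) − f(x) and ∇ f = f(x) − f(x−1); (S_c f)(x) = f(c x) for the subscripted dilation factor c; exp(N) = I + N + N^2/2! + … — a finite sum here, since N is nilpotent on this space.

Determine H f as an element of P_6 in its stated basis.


the result is g(x) = -3x^6 - 1440x^4 + 2x^3 - 34920x^2 + 21x - 24846

order-1 term: -1440x^4 - 360x^2 + 24x - 6
order-2 term: -34560x^2 - 1800
order-3 term: -23040
the series for exp(S_{2} Δ ∇) f terminates at order 3
exp(S_{2} Δ ∇) f = -3x^6 - 1440x^4 + 2x^3 - 34920x^2 + 21x - 24846


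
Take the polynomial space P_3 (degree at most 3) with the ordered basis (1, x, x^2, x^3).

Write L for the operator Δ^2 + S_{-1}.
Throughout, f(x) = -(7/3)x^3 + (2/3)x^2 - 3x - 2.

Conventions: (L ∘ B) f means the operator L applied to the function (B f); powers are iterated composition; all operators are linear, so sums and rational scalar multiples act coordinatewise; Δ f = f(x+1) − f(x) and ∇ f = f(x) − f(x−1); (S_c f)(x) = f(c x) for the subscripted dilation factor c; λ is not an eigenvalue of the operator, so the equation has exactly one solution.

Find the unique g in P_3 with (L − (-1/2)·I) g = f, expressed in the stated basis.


write g with unknown coordinates in the stated basis and equate coefficients in (L − (-1/2)·I) g = f
solving from the highest basis element down gives g = (14/3)x^3 + (4/9)x^2 + 62x - 556/27
check: L g = -(14/3)x^3 + (4/9)x^2 - 34x + 224/27
so L g − (-1/2)·g = -(7/3)x^3 + (2/3)x^2 - 3x - 2 = f ✓

the result is g(x) = (14/3)x^3 + (4/9)x^2 + 62x - 556/27


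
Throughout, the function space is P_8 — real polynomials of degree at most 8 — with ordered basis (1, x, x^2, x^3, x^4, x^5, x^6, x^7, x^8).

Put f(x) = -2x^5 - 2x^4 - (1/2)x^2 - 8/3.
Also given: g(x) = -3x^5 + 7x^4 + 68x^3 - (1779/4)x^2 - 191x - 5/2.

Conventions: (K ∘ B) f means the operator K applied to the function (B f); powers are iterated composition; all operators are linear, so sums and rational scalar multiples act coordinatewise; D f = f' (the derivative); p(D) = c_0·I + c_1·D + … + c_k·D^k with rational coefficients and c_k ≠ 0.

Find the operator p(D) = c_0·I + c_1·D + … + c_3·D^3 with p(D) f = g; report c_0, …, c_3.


c_0 = 3/2, c_1 = -1, c_2 = -3/2, c_3 = 4

D^0 f = -2x^5 - 2x^4 - (1/2)x^2 - 8/3
D^1 f = -10x^4 - 8x^3 - x
D^2 f = -40x^3 - 24x^2 - 1
D^3 f = -120x^2 - 48x
matching coefficients of g against c_0 f + c_1 Df + … from the top degree down determines the c_i
solution: c_0 = 3/2, c_1 = -1, c_2 = -3/2, c_3 = 4


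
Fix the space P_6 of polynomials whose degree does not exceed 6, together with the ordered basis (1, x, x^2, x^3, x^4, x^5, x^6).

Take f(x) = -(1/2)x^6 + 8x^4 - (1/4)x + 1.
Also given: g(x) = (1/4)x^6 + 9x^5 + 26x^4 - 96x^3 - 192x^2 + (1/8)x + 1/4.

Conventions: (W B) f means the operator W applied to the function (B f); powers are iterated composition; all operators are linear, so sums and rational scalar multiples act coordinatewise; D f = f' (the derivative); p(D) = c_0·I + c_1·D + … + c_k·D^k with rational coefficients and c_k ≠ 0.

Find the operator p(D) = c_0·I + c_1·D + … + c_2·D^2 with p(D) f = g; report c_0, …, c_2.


D^0 f = -(1/2)x^6 + 8x^4 - (1/4)x + 1
D^1 f = -3x^5 + 32x^3 - 1/4
D^2 f = -15x^4 + 96x^2
matching coefficients of g against c_0 f + c_1 Df + … from the top degree down determines the c_i
solution: c_0 = -1/2, c_1 = -3, c_2 = -2

c_0 = -1/2, c_1 = -3, c_2 = -2


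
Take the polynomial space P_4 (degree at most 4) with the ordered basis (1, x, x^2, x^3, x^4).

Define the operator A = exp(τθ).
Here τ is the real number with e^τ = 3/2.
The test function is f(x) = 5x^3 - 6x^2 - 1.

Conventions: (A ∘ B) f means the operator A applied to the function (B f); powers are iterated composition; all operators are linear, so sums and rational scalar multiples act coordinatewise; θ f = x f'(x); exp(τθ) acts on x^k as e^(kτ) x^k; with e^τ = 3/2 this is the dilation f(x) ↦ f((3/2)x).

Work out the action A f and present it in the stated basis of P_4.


exp(τθ) x^k = e^(kτ) x^k; with e^τ = 3/2 this sends x^k to (3/2)^k x^k
x^2 ↦ 9/4 x^2
x^3 ↦ 27/8 x^3
applying this coordinatewise to f: exp(τθ) f = (135/8)x^3 - (27/2)x^2 - 1

the result is g(x) = (135/8)x^3 - (27/2)x^2 - 1


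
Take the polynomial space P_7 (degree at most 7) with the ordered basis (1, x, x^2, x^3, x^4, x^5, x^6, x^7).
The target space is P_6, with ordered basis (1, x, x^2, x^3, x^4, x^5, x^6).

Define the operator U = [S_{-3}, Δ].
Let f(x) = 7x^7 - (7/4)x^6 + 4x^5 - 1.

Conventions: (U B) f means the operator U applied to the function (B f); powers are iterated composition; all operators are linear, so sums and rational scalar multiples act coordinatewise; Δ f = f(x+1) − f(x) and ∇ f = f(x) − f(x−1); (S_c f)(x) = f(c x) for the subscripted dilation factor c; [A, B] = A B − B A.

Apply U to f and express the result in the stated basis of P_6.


the result is g(x) = 142884x^6 + 295974x^5 + 579150x^4 + 564300x^3 + 351792x^2 + 119502x + 17566

Δ f = 49x^6 + (273/2)x^5 + (955/4)x^4 + 250x^3 + (643/4)x^2 + (117/2)x + 37/4
S_{-3} Δ f = 35721x^6 - (66339/2)x^5 + (77355/4)x^4 - 6750x^3 + (5787/4)x^2 - (351/2)x + 37/4
S_{-3} f = -15309x^7 - (5103/4)x^6 - 972x^5 - 1
Δ S_{-3} f = -107163x^6 - (658287/2)x^5 - (2239245/4)x^4 - 571050x^3 - (1401381/4)x^2 - (239355/2)x - 70227/4
[S_{-3}, Δ] f = 142884x^6 + 295974x^5 + 579150x^4 + 564300x^3 + 351792x^2 + 119502x + 17566


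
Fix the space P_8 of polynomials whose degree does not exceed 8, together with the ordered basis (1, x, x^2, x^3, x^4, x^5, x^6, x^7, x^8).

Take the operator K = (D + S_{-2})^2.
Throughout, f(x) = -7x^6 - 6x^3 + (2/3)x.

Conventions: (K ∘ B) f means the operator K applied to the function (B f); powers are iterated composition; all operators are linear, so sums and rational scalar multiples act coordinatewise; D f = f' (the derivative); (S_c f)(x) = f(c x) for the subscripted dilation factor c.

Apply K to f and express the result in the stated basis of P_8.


D f = -42x^5 - 18x^2 + 2/3
S_{-2} f = -448x^6 + 48x^3 - (4/3)x
(D + S_{-2}) f = -448x^6 - 42x^5 + 48x^3 - 18x^2 - (4/3)x + 2/3
D (D + S_{-2}) f = -2688x^5 - 210x^4 + 144x^2 - 36x - 4/3
S_{-2} (D + S_{-2}) f = -28672x^6 + 1344x^5 - 384x^3 - 72x^2 + (8/3)x + 2/3
(D + S_{-2}) (D + S_{-2}) f = -28672x^6 - 1344x^5 - 210x^4 - 384x^3 + 72x^2 - (100/3)x - 2/3

the result is g(x) = -28672x^6 - 1344x^5 - 210x^4 - 384x^3 + 72x^2 - (100/3)x - 2/3


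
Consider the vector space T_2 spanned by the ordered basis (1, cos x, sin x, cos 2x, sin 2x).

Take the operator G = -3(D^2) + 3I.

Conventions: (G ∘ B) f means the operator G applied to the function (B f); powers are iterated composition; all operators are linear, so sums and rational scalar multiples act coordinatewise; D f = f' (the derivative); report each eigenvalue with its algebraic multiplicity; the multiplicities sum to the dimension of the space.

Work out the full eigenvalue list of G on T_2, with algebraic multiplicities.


λ = 3 (multiplicity 1), λ = 6 (multiplicity 2), λ = 15 (multiplicity 2)

image of 1: 3
image of cos x: 6cos x
image of sin x: 6sin x
image of cos 2x: 15cos 2x
image of sin 2x: 15sin 2x
the matrix is diagonal; its diagonal is (3, 6, 6, 15, 15)
for a triangular matrix the eigenvalues are the diagonal entries, with algebraic multiplicity their repetition count


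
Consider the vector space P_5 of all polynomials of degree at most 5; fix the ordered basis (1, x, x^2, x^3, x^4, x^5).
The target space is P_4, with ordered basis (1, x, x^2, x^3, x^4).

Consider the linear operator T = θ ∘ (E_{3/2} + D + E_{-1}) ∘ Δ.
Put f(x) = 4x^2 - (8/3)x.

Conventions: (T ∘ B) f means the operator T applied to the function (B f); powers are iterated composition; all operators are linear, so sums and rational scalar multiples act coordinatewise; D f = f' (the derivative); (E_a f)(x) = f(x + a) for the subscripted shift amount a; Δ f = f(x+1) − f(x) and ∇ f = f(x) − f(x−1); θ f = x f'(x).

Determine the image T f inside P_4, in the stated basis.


Δ f = 8x + 4/3
E_{3/2} Δ f = 8x + 40/3
D Δ f = 8
E_{-1} Δ f = 8x - 20/3
(E_{3/2} + D + E_{-1}) Δ f = 16x + 44/3
θ (E_{3/2} + D + E_{-1}) Δ f = 16x

g(x) = 16x


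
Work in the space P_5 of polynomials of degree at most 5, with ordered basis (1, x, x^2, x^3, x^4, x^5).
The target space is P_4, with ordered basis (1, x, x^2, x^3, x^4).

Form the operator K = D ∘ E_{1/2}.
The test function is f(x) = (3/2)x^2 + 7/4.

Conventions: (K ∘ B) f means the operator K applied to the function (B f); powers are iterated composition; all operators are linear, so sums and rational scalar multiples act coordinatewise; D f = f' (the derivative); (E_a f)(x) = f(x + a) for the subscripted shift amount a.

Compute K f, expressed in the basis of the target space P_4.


the result is g(x) = 3x + 3/2

E_{1/2} f = (3/2)x^2 + (3/2)x + 17/8
D E_{1/2} f = 3x + 3/2


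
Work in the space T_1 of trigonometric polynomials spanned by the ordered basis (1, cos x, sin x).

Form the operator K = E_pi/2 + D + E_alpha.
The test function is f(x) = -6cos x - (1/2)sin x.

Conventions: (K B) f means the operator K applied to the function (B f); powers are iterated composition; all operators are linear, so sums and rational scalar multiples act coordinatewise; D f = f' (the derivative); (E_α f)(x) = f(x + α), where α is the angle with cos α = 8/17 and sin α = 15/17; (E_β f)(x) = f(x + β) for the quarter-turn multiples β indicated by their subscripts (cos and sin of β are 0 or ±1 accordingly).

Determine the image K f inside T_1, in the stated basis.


E_pi/2 f = -(1/2)cos x + 6sin x
D f = -(1/2)cos x + 6sin x
E_alpha f = -(111/34)cos x + (86/17)sin x
(E_pi/2 + D + E_alpha) f = -(145/34)cos x + (290/17)sin x

the result is g(x) = -(145/34)cos x + (290/17)sin x


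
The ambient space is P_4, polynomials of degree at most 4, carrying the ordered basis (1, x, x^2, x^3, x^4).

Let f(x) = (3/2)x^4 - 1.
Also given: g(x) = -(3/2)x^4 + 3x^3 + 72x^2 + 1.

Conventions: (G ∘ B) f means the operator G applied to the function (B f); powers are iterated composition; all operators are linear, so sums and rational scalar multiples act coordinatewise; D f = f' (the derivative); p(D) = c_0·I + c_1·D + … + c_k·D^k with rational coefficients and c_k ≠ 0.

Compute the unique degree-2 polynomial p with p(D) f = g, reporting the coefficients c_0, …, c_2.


c_0 = -1, c_1 = 1/2, c_2 = 4

D^0 f = (3/2)x^4 - 1
D^1 f = 6x^3
D^2 f = 18x^2
matching coefficients of g against c_0 f + c_1 Df + … from the top degree down determines the c_i
solution: c_0 = -1, c_1 = 1/2, c_2 = 4


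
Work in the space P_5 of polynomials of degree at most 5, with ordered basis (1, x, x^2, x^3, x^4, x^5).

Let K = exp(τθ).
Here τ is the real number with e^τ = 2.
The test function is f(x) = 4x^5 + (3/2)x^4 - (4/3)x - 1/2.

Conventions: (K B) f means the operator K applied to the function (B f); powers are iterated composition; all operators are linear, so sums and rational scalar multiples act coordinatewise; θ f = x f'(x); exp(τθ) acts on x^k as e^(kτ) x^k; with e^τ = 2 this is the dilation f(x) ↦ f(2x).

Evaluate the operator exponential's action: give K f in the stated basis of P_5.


exp(τθ) x^k = e^(kτ) x^k; with e^τ = 2 this sends x^k to 2^k x^k
x ↦ 2 x
x^4 ↦ 16 x^4
x^5 ↦ 32 x^5
applying this coordinatewise to f: exp(τθ) f = 128x^5 + 24x^4 - (8/3)x - 1/2

the result is g(x) = 128x^5 + 24x^4 - (8/3)x - 1/2


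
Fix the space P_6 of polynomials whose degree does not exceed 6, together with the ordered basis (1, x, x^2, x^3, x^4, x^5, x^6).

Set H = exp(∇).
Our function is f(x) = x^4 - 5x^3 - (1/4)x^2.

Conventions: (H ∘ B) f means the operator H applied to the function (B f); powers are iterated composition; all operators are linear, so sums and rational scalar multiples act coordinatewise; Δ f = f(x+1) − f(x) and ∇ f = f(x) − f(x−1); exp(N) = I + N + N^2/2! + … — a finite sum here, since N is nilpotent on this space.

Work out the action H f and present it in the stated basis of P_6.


the image equals g(x) = x^4 - x^3 - (61/4)x^2 - (9/2)x + 6

order-1 term: 4x^3 - 21x^2 + (37/2)x - 23/4
order-2 term: 6x^2 - 27x + 87/4
order-3 term: 4x - 11
order-4 term: 1
the series for exp(∇) f terminates at order 4
exp(∇) f = x^4 - x^3 - (61/4)x^2 - (9/2)x + 6


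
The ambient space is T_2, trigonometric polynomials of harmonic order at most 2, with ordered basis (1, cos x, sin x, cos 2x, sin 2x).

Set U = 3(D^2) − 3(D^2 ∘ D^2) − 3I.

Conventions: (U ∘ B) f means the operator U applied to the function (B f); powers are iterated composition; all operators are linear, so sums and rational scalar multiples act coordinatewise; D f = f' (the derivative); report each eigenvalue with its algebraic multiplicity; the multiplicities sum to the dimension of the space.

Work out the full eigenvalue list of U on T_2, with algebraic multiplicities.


image of 1: -3
image of cos x: -9cos x
image of sin x: -9sin x
image of cos 2x: -63cos 2x
image of sin 2x: -63sin 2x
the matrix is diagonal; its diagonal is (-3, -9, -9, -63, -63)
for a triangular matrix the eigenvalues are the diagonal entries, with algebraic multiplicity their repetition count

λ = -63 (multiplicity 2), λ = -9 (multiplicity 2), λ = -3 (multiplicity 1)


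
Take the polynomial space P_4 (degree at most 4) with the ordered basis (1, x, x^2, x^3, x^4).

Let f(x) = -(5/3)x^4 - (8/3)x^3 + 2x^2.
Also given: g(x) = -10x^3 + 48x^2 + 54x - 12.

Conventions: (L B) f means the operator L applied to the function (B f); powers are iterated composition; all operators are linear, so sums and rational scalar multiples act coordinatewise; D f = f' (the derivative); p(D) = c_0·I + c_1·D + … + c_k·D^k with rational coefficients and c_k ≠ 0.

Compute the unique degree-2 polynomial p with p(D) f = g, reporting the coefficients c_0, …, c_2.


p(D) = (3/2)·D − 3·D^2, i.e. c_0 = 0, c_1 = 3/2, c_2 = -3

D^0 f = -(5/3)x^4 - (8/3)x^3 + 2x^2
D^1 f = -(20/3)x^3 - 8x^2 + 4x
D^2 f = -20x^2 - 16x + 4
matching coefficients of g against c_0 f + c_1 Df + … from the top degree down determines the c_i
solution: c_0 = 0, c_1 = 3/2, c_2 = -3


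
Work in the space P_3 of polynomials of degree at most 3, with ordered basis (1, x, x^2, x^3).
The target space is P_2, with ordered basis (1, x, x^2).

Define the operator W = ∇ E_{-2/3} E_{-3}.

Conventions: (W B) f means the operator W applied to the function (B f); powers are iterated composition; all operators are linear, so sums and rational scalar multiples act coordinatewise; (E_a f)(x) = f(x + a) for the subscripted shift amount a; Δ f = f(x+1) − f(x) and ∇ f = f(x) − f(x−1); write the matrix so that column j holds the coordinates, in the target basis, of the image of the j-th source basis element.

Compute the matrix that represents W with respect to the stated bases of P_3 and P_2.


the matrix is [[0, 1, -25/3, 157/3]; [0, 0, 2, -25]; [0, 0, 0, 3]] (rows listed top to bottom)

image of 1: 0
image of x: 1
image of x^2: 2x - 25/3
image of x^3: 3x^2 - 25x + 157/3
each image's coordinates form column j of the matrix


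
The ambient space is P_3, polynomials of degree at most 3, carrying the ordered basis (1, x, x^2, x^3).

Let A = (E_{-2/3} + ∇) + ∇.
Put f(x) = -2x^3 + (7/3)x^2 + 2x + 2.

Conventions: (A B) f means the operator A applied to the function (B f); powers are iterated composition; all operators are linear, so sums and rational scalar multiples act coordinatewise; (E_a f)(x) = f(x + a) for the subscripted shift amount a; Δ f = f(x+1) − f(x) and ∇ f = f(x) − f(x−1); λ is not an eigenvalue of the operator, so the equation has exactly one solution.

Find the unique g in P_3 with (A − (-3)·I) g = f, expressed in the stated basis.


g(x) = -(1/2)x^3 + (13/12)x^2 - (29/36)x + 101/72

write g with unknown coordinates in the stated basis and equate coefficients in (A − (-3)·I) g = f
solving from the highest basis element down gives g = -(1/2)x^3 + (13/12)x^2 - (29/36)x + 101/72
check: A g = -(1/2)x^3 - (11/12)x^2 + (53/12)x - 53/24
so A g − (-3)·g = -2x^3 + (7/3)x^2 + 2x + 2 = f ✓


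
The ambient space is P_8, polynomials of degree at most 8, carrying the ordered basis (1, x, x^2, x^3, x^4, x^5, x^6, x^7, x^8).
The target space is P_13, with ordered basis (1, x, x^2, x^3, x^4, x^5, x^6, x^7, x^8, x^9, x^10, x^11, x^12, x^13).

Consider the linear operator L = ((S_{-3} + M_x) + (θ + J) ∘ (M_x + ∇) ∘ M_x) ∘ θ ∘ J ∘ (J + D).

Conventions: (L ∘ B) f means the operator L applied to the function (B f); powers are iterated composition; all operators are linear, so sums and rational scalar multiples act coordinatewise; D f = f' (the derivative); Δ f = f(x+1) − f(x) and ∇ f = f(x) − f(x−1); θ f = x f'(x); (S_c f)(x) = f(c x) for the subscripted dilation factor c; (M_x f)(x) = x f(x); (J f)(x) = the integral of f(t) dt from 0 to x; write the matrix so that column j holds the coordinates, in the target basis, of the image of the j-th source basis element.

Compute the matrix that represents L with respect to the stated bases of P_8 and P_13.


the matrix is [[0, 0, 0, 0, 0, 0, 0, 0, 0]; [-2, -1/2, -16/3, 41/4, -86/5, 157/6, -260/7, 401/8, -586/9]; [27/2, -3, 197/6, -147/4, 777/10, -431/3, 3369/14, -2997/8, 9929/18]; [2, -11/2, -44/9, -149/4, -1894/15, 2713/9, -4356/7, 27691/24, -53270/27]; [4, 5/4, 245/6, -31/4, 1681/4, -958/3, 1713/2, -7853/4, 48073/12]; [1/5, 5/2, 16/15, -39, -58/5, -3107/3, -3372/5, 8057/4, -76316/15]; [0, 1/12, 2, 1, 355/2, -148/9, 4674, -15155/12, 37471/9]; [0, 0, 1/21, 7/4, 34/35, -1925/6, -156/7, -59375/4, -6508/3]; [0, 0, 0, 1/32, 8/5, 23/24, 13929/14, -233/8, 638041/12]; [0, 0, 0, 0, 1/45, 3/2, 20/21, -9547/4, -998/27]; [0, 0, 0, 0, 0, 1/60, 10/7, 19/20, 119747/18]; [0, 0, 0, 0, 0, 0, 1/77, 11/8, 94/99]; [0, 0, 0, 0, 0, 0, 0, 1/96, 4/3]; [0, 0, 0, 0, 0, 0, 0, 0, 1/117]] (rows listed top to bottom)

image of 1: (1/5)x^5 + 4x^4 + 2x^3 + (27/2)x^2 - 2x
image of x: (1/12)x^6 + (5/2)x^5 + (5/4)x^4 - (11/2)x^3 - 3x^2 - (1/2)x
image of x^2: (1/21)x^7 + 2x^6 + (16/15)x^5 + (245/6)x^4 - (44/9)x^3 + (197/6)x^2 - (16/3)x
image of x^3: (1/32)x^8 + (7/4)x^7 + x^6 - 39x^5 - (31/4)x^4 - (149/4)x^3 - (147/4)x^2 + (41/4)x
image of x^4: (1/45)x^9 + (8/5)x^8 + (34/35)x^7 + (355/2)x^6 - (58/5)x^5 + (1681/4)x^4 - (1894/15)x^3 + (777/10)x^2 - (86/5)x
image of x^5: (1/60)x^10 + (3/2)x^9 + (23/24)x^8 - (1925/6)x^7 - (148/9)x^6 - (3107/3)x^5 - (958/3)x^4 + (2713/9)x^3 - (431/3)x^2 + (157/6)x
image of x^6: (1/77)x^11 + (10/7)x^10 + (20/21)x^9 + (13929/14)x^8 - (156/7)x^7 + 4674x^6 - (3372/5)x^5 + (1713/2)x^4 - (4356/7)x^3 + (3369/14)x^2 - (260/7)x
image of x^7: (1/96)x^12 + (11/8)x^11 + (19/20)x^10 - (9547/4)x^9 - (233/8)x^8 - (59375/4)x^7 - (15155/12)x^6 + (8057/4)x^5 - (7853/4)x^4 + (27691/24)x^3 - (2997/8)x^2 + (401/8)x
image of x^8: (1/117)x^13 + (4/3)x^12 + (94/99)x^11 + (119747/18)x^10 - (998/27)x^9 + (638041/12)x^8 - (6508/3)x^7 + (37471/9)x^6 - (76316/15)x^5 + (48073/12)x^4 - (53270/27)x^3 + (9929/18)x^2 - (586/9)x
each image's coordinates form column j of the matrix


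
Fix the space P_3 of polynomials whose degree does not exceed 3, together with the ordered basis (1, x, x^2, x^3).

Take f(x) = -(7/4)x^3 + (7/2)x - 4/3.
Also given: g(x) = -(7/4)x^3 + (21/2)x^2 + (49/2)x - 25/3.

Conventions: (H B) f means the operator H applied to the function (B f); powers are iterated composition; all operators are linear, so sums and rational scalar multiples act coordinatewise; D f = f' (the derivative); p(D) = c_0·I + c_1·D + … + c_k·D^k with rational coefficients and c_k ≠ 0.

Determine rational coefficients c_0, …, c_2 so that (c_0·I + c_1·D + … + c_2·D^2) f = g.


D^0 f = -(7/4)x^3 + (7/2)x - 4/3
D^1 f = -(21/4)x^2 + 7/2
D^2 f = -(21/2)x
matching coefficients of g against c_0 f + c_1 Df + … from the top degree down determines the c_i
solution: c_0 = 1, c_1 = -2, c_2 = -2

c_0 = 1, c_1 = -2, c_2 = -2


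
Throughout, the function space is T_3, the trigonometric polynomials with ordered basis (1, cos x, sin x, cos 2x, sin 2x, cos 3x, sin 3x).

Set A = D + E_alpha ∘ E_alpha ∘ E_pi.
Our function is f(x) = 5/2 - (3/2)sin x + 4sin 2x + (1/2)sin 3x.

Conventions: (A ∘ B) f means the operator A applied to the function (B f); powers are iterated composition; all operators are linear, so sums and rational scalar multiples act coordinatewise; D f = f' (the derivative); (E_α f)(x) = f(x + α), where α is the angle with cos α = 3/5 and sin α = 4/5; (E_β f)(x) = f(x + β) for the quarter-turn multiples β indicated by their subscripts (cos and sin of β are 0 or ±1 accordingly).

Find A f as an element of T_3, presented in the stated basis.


D f = -(3/2)cos x + 8cos 2x + (3/2)cos 3x
E_pi f = 5/2 + (3/2)sin x + 4sin 2x - (1/2)sin 3x
E_alpha E_pi f = 5/2 + (6/5)cos x + (9/10)sin x + (96/25)cos 2x - (28/25)sin 2x - (22/125)cos 3x + (117/250)sin 3x
E_alpha E_alpha E_pi f = 5/2 + (36/25)cos x - (21/50)sin x - (1344/625)cos 2x - (2108/625)sin 2x + (5148/15625)cos 3x - (11753/31250)sin 3x
(D + E_alpha ∘ E_alpha ∘ E_pi) f = 5/2 - (3/50)cos x - (21/50)sin x + (3656/625)cos 2x - (2108/625)sin 2x + (57171/31250)cos 3x - (11753/31250)sin 3x

the result is g(x) = 5/2 - (3/50)cos x - (21/50)sin x + (3656/625)cos 2x - (2108/625)sin 2x + (57171/31250)cos 3x - (11753/31250)sin 3x


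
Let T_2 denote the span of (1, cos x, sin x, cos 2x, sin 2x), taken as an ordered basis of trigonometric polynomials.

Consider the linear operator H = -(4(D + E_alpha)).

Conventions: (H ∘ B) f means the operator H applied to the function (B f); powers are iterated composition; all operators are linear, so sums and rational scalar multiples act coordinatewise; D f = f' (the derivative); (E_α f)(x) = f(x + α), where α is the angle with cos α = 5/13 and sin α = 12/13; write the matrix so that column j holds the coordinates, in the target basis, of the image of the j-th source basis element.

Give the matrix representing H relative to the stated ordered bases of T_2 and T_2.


image of 1: -4
image of cos x: -(20/13)cos x + (100/13)sin x
image of sin x: -(100/13)cos x - (20/13)sin x
image of cos 2x: (476/169)cos 2x + (1832/169)sin 2x
image of sin 2x: -(1832/169)cos 2x + (476/169)sin 2x
each image's coordinates form column j of the matrix

the matrix is [[-4, 0, 0, 0, 0]; [0, -20/13, -100/13, 0, 0]; [0, 100/13, -20/13, 0, 0]; [0, 0, 0, 476/169, -1832/169]; [0, 0, 0, 1832/169, 476/169]] (rows listed top to bottom)


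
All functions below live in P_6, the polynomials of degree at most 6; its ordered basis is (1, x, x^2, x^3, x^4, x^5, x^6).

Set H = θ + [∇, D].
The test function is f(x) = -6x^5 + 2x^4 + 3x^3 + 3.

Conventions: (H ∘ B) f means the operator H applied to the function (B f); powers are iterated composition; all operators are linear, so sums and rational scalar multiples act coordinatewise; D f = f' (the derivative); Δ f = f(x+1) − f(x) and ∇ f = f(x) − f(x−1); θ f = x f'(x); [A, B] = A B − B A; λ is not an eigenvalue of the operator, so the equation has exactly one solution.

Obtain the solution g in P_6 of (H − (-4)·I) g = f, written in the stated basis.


g(x) = -(2/3)x^5 + (1/4)x^4 + (3/7)x^3 + 3/4

write g with unknown coordinates in the stated basis and equate coefficients in (H − (-4)·I) g = f
solving from the highest basis element down gives g = -(2/3)x^5 + (1/4)x^4 + (3/7)x^3 + 3/4
check: H g = -(10/3)x^5 + x^4 + (9/7)x^3
so H g − (-4)·g = -6x^5 + 2x^4 + 3x^3 + 3 = f ✓


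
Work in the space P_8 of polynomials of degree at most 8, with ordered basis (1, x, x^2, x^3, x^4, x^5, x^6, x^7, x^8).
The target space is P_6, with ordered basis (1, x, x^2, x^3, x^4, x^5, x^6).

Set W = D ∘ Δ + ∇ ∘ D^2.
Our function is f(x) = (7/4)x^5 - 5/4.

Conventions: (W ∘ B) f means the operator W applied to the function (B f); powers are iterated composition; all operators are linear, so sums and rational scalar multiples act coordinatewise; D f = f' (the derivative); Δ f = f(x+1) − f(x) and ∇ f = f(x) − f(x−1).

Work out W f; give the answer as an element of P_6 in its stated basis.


the image equals g(x) = 35x^3 + (315/2)x^2 - 70x + 175/4

Δ f = (35/4)x^4 + (35/2)x^3 + (35/2)x^2 + (35/4)x + 7/4
D Δ f = 35x^3 + (105/2)x^2 + 35x + 35/4
D f = (35/4)x^4
D D f = 35x^3
∇ D^2 f = 105x^2 - 105x + 35
(D ∘ Δ + ∇ ∘ D^2) f = 35x^3 + (315/2)x^2 - 70x + 175/4


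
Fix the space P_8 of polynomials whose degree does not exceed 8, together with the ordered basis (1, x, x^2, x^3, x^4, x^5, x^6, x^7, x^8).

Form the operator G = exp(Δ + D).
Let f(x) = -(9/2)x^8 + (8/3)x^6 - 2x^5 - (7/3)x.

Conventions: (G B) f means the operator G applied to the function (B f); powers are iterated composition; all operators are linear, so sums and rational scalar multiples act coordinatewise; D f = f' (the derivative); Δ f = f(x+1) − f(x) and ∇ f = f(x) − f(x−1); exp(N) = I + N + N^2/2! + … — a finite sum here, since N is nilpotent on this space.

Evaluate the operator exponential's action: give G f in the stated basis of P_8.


g(x) = -(9/2)x^8 - 72x^7 - (1882/3)x^6 - 3750x^5 - 16200x^4 - 50456x^3 - 108722x^2 - (438943/3)x - 186467/2

order-1 term: -72x^7 - 126x^6 - 220x^5 - 295x^4 - (656/3)x^3 - 106x^2 - 30x - 17/2
order-2 term: -504x^6 - 1512x^5 - 3305x^4 - 4800x^3 - 4342x^2 - 2310x - 3293/6
order-3 term: -2016x^5 - 7560x^4 - (51640/3)x^3 - 23770x^2 - 18524x - 6361
order-4 term: -5040x^4 - 20160x^3 - 42200x^2 - 46760x - 131411/6
order-5 term: -8064x^3 - 30240x^2 - 49888x - 32184
order-6 term: -8064x^2 - 24192x - 69040/3
order-7 term: -4608x - 8064
order-8 term: -1152
the series for exp(Δ + D) f terminates at order 8
exp(Δ + D) f = -(9/2)x^8 - 72x^7 - (1882/3)x^6 - 3750x^5 - 16200x^4 - 50456x^3 - 108722x^2 - (438943/3)x - 186467/2


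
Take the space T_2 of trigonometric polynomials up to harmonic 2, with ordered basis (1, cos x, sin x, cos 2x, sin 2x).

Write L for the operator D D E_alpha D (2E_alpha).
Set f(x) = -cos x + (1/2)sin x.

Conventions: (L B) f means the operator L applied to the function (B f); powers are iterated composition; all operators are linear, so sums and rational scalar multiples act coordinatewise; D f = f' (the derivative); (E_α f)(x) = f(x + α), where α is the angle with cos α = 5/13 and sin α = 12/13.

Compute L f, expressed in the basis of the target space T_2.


g(x) = -(121/169)cos x + (358/169)sin x

E_alpha f = (1/13)cos x + (29/26)sin x
(2E_alpha) f = (2/13)cos x + (29/13)sin x
D (2E_alpha) f = (29/13)cos x - (2/13)sin x
E_alpha D (2E_alpha) f = (121/169)cos x - (358/169)sin x
D (E_alpha D (2E_alpha)) f = -(358/169)cos x - (121/169)sin x
D D (E_alpha D (2E_alpha)) f = -(121/169)cos x + (358/169)sin x
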